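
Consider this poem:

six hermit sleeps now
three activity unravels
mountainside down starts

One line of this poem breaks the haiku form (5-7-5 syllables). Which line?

The second line

Line 1: six(1) + hermit(2) + sleeps(1) + now(1) = 5 ✓
Line 2: three(1) + activity(4) + unravels(3) = 8 (expected 7)
Line 3: mountainside(3) + down(1) + starts(1) = 5 ✓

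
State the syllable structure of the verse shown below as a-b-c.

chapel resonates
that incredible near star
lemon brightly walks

Line 1: "chapel resonates": 2+3 = 5
Line 2: "that incredible near star": 1+4+1+1 = 7
Line 3: "lemon brightly walks": 2+2+1 = 5

5-7-5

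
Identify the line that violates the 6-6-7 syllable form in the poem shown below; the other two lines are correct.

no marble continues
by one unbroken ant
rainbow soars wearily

Line 3

Line 1: "no marble continues": 1+2+3 = 6 ✓
Line 2: "by one unbroken ant": 1+1+3+1 = 6 ✓
Line 3: "rainbow soars wearily": 2+1+3 = 6 (expected 7)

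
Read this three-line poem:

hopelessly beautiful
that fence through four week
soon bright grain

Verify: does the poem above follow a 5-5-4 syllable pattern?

Line 1: hopelessly(3) + beautiful(3) = 6 (expected 5)
Line 2: that(1) + fence(1) + through(1) + four(1) + week(1) = 5 ✓
Line 3: soon(1) + bright(1) + grain(1) = 3 (expected 4)

No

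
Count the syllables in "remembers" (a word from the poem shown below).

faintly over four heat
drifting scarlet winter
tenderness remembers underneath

"remembers" has 3 syllables.

3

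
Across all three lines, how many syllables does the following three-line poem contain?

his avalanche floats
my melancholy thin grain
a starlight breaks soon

Line 1: "his avalanche floats": 1+3+1 = 5
Line 2: "my melancholy thin grain": 1+4+1+1 = 7
Line 3: "a starlight breaks soon": 1+2+1+1 = 5
Total: 5 + 7 + 5 = 17

17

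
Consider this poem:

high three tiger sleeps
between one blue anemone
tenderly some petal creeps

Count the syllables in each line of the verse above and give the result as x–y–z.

Line 1: high (1), three (1), tiger (2), sleeps (1) → 5
Line 2: between (2), one (1), blue (1), anemone (4) → 8
Line 3: tenderly (3), some (1), petal (2), creeps (1) → 7

5–8–7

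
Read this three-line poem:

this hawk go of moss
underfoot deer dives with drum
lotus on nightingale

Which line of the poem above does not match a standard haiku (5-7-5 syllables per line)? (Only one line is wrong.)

Line 1: this (1), hawk (1), go (1), of (1), moss (1) → 5 ✓
Line 2: underfoot (3), deer (1), dives (1), with (1), drum (1) → 7 ✓
Line 3: lotus (2), on (1), nightingale (3) → 6 (expected 5)

Line 3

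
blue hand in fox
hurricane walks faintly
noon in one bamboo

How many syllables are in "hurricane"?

"hurricane" has 3 syllables.

3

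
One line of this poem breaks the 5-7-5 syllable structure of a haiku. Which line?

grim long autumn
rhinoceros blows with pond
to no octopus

The first line

Line 1: grim(1) + long(1) + autumn(2) = 4 (expected 5)
Line 2: rhinoceros(4) + blows(1) + with(1) + pond(1) = 7 ✓
Line 3: to(1) + no(1) + octopus(3) = 5 ✓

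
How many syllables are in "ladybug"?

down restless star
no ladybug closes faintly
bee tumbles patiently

"ladybug" has 3 syllables.

3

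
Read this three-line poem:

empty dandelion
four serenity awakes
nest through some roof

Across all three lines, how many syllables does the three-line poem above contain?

17

Line 1: "empty dandelion": 2+4 = 6
Line 2: "four serenity awakes": 1+4+2 = 7
Line 3: "nest through some roof": 1+1+1+1 = 4
Total: 6 + 7 + 4 = 17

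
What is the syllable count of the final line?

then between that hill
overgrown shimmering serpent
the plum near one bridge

5

The final line: the(1) + plum(1) + near(1) + one(1) + bridge(1) = 5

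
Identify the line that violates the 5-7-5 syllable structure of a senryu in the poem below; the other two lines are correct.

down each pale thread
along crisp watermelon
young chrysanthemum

Line 1: down(1) + each(1) + pale(1) + thread(1) = 4 (expected 5)
Line 2: along(2) + crisp(1) + watermelon(4) = 7 ✓
Line 3: young(1) + chrysanthemum(4) = 5 ✓

The first line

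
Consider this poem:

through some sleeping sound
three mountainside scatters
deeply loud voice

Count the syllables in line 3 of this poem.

4

Line 3: "deeply loud voice": 2+1+1 = 4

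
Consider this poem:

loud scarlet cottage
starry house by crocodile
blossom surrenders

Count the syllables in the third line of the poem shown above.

The third line: "blossom surrenders": 2+3 = 5

5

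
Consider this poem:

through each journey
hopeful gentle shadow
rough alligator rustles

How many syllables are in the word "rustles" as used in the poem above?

2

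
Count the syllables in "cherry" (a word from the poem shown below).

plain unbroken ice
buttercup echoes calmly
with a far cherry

2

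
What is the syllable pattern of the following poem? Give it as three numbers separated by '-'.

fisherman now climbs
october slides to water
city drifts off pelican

Line 1: fisherman(3) + now(1) + climbs(1) = 5
Line 2: october(3) + slides(1) + to(1) + water(2) = 7
Line 3: city(2) + drifts(1) + off(1) + pelican(3) = 7

5-7-7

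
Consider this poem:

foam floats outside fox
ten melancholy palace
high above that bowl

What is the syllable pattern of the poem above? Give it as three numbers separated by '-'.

5-7-5

Line 1: foam(1) + floats(1) + outside(2) + fox(1) = 5
Line 2: ten(1) + melancholy(4) + palace(2) = 7
Line 3: high(1) + above(2) + that(1) + bowl(1) = 5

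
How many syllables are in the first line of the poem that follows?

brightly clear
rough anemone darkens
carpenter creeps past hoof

The first line: brightly (2), clear (1) → 3

3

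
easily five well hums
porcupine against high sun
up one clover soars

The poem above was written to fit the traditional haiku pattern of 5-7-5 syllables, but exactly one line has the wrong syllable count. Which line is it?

Line 1: "easily five well hums": 3+1+1+1 = 6 (expected 5)
Line 2: "porcupine against high sun": 3+2+1+1 = 7 ✓
Line 3: "up one clover soars": 1+1+2+1 = 5 ✓

The first line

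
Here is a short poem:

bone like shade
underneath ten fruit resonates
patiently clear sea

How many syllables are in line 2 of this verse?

8

Line 2: underneath(3) + ten(1) + fruit(1) + resonates(3) = 8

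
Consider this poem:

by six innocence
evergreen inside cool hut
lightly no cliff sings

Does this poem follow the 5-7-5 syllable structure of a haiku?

Yes

Line 1: by (1), six (1), innocence (3) → 5 ✓
Line 2: evergreen (3), inside (2), cool (1), hut (1) → 7 ✓
Line 3: lightly (2), no (1), cliff (1), sings (1) → 5 ✓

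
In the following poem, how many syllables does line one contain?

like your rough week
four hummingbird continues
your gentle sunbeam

Line one: "like your rough week": 1+1+1+1 = 4

4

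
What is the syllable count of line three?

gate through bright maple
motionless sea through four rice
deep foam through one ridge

5

Line three: "deep foam through one ridge": 1+1+1+1+1 = 5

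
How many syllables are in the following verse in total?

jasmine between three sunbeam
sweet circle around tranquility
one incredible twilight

23

Line 1: jasmine(2) + between(2) + three(1) + sunbeam(2) = 7
Line 2: sweet(1) + circle(2) + around(2) + tranquility(4) = 9
Line 3: one(1) + incredible(4) + twilight(2) = 7
Total: 7 + 9 + 7 = 23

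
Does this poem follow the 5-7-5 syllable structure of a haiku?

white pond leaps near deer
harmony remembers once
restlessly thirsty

Yes

Line 1: "white pond leaps near deer": 1+1+1+1+1 = 5 ✓
Line 2: "harmony remembers once": 3+3+1 = 7 ✓
Line 3: "restlessly thirsty": 3+2 = 5 ✓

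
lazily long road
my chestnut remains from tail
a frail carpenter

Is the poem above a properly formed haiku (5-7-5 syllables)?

Yes

Line 1: lazily (3), long (1), road (1) → 5 ✓
Line 2: my (1), chestnut (2), remains (2), from (1), tail (1) → 7 ✓
Line 3: a (1), frail (1), carpenter (3) → 5 ✓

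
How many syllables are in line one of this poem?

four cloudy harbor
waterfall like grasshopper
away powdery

Line one: "four cloudy harbor": 1+2+2 = 5

5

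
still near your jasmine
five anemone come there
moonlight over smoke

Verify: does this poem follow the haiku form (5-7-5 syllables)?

Line 1: still (1), near (1), your (1), jasmine (2) → 5 ✓
Line 2: five (1), anemone (4), come (1), there (1) → 7 ✓
Line 3: moonlight (2), over (2), smoke (1) → 5 ✓

Yes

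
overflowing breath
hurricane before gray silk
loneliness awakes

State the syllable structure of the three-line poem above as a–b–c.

Line 1: "overflowing breath": 4+1 = 5
Line 2: "hurricane before gray silk": 3+2+1+1 = 7
Line 3: "loneliness awakes": 3+2 = 5

5–7–5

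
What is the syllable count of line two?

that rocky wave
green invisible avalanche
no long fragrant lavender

8

Line two: "green invisible avalanche": 1+4+3 = 8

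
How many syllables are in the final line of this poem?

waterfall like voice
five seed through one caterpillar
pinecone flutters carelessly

The final line: pinecone(2) + flutters(2) + carelessly(3) = 7

7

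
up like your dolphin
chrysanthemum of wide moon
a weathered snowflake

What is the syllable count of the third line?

The third line: a(1) + weathered(2) + snowflake(2) = 5

5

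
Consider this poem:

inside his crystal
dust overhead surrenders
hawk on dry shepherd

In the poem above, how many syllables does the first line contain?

5

The first line: inside(2) + his(1) + crystal(2) = 5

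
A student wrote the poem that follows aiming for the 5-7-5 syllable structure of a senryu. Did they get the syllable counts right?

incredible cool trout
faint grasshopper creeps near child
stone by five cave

No

Line 1: incredible(4) + cool(1) + trout(1) = 6 (expected 5)
Line 2: faint(1) + grasshopper(3) + creeps(1) + near(1) + child(1) = 7 ✓
Line 3: stone(1) + by(1) + five(1) + cave(1) = 4 (expected 5)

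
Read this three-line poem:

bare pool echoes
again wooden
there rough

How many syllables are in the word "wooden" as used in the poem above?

2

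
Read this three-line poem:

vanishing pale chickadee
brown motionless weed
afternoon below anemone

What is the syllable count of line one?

Line one: vanishing(3) + pale(1) + chickadee(3) = 7

7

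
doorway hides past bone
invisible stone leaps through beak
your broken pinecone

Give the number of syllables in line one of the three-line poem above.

5

Line one: "doorway hides past bone": 2+1+1+1 = 5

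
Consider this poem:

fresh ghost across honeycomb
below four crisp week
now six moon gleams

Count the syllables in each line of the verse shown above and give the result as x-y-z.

7-5-4

Line 1: "fresh ghost across honeycomb": 1+1+2+3 = 7
Line 2: "below four crisp week": 2+1+1+1 = 5
Line 3: "now six moon gleams": 1+1+1+1 = 4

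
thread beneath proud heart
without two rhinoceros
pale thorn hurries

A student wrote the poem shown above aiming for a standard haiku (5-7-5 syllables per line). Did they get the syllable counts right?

No

Line 1: thread (1), beneath (2), proud (1), heart (1) → 5 ✓
Line 2: without (2), two (1), rhinoceros (4) → 7 ✓
Line 3: pale (1), thorn (1), hurries (2) → 4 (expected 5)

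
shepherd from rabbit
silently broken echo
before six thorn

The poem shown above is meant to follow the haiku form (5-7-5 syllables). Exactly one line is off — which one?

Line 1: shepherd (2), from (1), rabbit (2) → 5 ✓
Line 2: silently (3), broken (2), echo (2) → 7 ✓
Line 3: before (2), six (1), thorn (1) → 4 (expected 5)

The third line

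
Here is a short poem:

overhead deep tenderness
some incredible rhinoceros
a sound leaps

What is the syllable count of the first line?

The first line: overhead (3), deep (1), tenderness (3) → 7

7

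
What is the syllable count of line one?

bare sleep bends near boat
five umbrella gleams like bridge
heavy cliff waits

5

Line one: "bare sleep bends near boat": 1+1+1+1+1 = 5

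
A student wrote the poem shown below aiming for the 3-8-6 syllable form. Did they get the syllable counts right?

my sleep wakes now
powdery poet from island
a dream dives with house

Line 1: my(1) + sleep(1) + wakes(1) + now(1) = 4 (expected 3)
Line 2: powdery(3) + poet(2) + from(1) + island(2) = 8 ✓
Line 3: a(1) + dream(1) + dives(1) + with(1) + house(1) = 5 (expected 6)

No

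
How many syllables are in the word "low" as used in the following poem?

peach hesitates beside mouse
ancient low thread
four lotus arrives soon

1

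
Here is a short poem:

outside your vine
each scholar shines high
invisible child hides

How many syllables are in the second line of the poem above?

5

The second line: "each scholar shines high": 1+2+1+1 = 5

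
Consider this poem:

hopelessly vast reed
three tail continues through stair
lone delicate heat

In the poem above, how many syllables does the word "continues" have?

3

"continues" has 3 syllables.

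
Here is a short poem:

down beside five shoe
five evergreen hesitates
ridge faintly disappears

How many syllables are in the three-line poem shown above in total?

18

Line 1: down(1) + beside(2) + five(1) + shoe(1) = 5
Line 2: five(1) + evergreen(3) + hesitates(3) = 7
Line 3: ridge(1) + faintly(2) + disappears(3) = 6
Total: 5 + 7 + 6 = 18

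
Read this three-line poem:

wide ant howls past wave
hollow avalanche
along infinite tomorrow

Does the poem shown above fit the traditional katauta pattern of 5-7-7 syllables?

Line 1: "wide ant howls past wave": 1+1+1+1+1 = 5 ✓
Line 2: "hollow avalanche": 2+3 = 5 (expected 7)
Line 3: "along infinite tomorrow": 2+3+3 = 8 (expected 7)

No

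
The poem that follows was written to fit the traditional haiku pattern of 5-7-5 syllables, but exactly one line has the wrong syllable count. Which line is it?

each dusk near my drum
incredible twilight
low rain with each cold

The second line

Line 1: each (1), dusk (1), near (1), my (1), drum (1) → 5 ✓
Line 2: incredible (4), twilight (2) → 6 (expected 7)
Line 3: low (1), rain (1), with (1), each (1), cold (1) → 5 ✓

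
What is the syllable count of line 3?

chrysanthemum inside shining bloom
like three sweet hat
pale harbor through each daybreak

7

Line 3: pale(1) + harbor(2) + through(1) + each(1) + daybreak(2) = 7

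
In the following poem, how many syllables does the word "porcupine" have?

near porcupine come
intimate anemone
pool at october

"porcupine" has 3 syllables.

3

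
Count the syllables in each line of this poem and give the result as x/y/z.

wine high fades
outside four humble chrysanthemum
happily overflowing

Line 1: "wine high fades": 1+1+1 = 3
Line 2: "outside four humble chrysanthemum": 2+1+2+4 = 9
Line 3: "happily overflowing": 3+4 = 7

3/9/7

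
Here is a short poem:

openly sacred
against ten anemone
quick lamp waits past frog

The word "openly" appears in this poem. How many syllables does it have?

3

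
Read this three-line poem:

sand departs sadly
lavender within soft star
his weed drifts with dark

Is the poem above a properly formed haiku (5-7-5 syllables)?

Yes

Line 1: sand (1), departs (2), sadly (2) → 5 ✓
Line 2: lavender (3), within (2), soft (1), star (1) → 7 ✓
Line 3: his (1), weed (1), drifts (1), with (1), dark (1) → 5 ✓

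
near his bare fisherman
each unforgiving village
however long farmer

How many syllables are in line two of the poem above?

Line two: each (1), unforgiving (4), village (2) → 7

7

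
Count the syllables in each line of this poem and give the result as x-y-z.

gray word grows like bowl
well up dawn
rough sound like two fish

Line 1: gray(1) + word(1) + grows(1) + like(1) + bowl(1) = 5
Line 2: well(1) + up(1) + dawn(1) = 3
Line 3: rough(1) + sound(1) + like(1) + two(1) + fish(1) = 5

5-3-5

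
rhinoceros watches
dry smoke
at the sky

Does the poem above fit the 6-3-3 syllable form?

Line 1: rhinoceros (4), watches (2) → 6 ✓
Line 2: dry (1), smoke (1) → 2 (expected 3)
Line 3: at (1), the (1), sky (1) → 3 ✓

No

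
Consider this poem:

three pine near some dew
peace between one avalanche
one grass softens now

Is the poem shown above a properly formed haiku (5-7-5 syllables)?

Yes

Line 1: three (1), pine (1), near (1), some (1), dew (1) → 5 ✓
Line 2: peace (1), between (2), one (1), avalanche (3) → 7 ✓
Line 3: one (1), grass (1), softens (2), now (1) → 5 ✓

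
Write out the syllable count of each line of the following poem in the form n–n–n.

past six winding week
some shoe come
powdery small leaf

5–3–5

Line 1: past (1), six (1), winding (2), week (1) → 5
Line 2: some (1), shoe (1), come (1) → 3
Line 3: powdery (3), small (1), leaf (1) → 5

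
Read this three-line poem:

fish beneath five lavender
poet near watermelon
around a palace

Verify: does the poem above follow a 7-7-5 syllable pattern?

Yes

Line 1: "fish beneath five lavender": 1+2+1+3 = 7 ✓
Line 2: "poet near watermelon": 2+1+4 = 7 ✓
Line 3: "around a palace": 2+1+2 = 5 ✓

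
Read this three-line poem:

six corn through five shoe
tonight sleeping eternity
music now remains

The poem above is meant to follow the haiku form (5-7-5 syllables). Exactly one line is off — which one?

The second line

Line 1: six (1), corn (1), through (1), five (1), shoe (1) → 5 ✓
Line 2: tonight (2), sleeping (2), eternity (4) → 8 (expected 7)
Line 3: music (2), now (1), remains (2) → 5 ✓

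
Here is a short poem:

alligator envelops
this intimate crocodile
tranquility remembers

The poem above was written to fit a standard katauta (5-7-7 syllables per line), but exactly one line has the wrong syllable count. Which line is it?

Line 1: alligator(4) + envelops(3) = 7 (expected 5)
Line 2: this(1) + intimate(3) + crocodile(3) = 7 ✓
Line 3: tranquility(4) + remembers(3) = 7 ✓

The first line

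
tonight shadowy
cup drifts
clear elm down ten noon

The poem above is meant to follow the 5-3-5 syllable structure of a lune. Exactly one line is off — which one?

Line 1: "tonight shadowy": 2+3 = 5 ✓
Line 2: "cup drifts": 1+1 = 2 (expected 3)
Line 3: "clear elm down ten noon": 1+1+1+1+1 = 5 ✓

The second line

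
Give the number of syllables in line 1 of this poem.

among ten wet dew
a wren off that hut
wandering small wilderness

5

Line 1: "among ten wet dew": 2+1+1+1 = 5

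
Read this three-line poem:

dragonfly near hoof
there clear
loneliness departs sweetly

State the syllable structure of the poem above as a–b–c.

Line 1: dragonfly (3), near (1), hoof (1) → 5
Line 2: there (1), clear (1) → 2
Line 3: loneliness (3), departs (2), sweetly (2) → 7

5–2–7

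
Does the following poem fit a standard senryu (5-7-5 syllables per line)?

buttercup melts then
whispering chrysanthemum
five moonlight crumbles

Yes

Line 1: "buttercup melts then": 3+1+1 = 5 ✓
Line 2: "whispering chrysanthemum": 3+4 = 7 ✓
Line 3: "five moonlight crumbles": 1+2+2 = 5 ✓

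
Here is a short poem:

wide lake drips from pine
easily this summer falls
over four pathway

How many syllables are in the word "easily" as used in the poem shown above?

3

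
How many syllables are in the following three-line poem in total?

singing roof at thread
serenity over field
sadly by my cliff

Line 1: singing (2), roof (1), at (1), thread (1) → 5
Line 2: serenity (4), over (2), field (1) → 7
Line 3: sadly (2), by (1), my (1), cliff (1) → 5
Total: 5 + 7 + 5 = 17

17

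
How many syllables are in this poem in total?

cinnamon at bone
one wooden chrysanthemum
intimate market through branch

Line 1: cinnamon(3) + at(1) + bone(1) = 5
Line 2: one(1) + wooden(2) + chrysanthemum(4) = 7
Line 3: intimate(3) + market(2) + through(1) + branch(1) = 7
Total: 5 + 7 + 7 = 19

19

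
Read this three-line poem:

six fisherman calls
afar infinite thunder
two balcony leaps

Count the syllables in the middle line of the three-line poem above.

The middle line: "afar infinite thunder": 2+3+2 = 7

7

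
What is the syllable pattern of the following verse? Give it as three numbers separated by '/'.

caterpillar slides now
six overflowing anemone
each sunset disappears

Line 1: "caterpillar slides now": 4+1+1 = 6
Line 2: "six overflowing anemone": 1+4+4 = 9
Line 3: "each sunset disappears": 1+2+3 = 6

6/9/6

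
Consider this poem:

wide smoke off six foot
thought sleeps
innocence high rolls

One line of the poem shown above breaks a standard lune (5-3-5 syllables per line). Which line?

Line 1: wide(1) + smoke(1) + off(1) + six(1) + foot(1) = 5 ✓
Line 2: thought(1) + sleeps(1) = 2 (expected 3)
Line 3: innocence(3) + high(1) + rolls(1) = 5 ✓

The second line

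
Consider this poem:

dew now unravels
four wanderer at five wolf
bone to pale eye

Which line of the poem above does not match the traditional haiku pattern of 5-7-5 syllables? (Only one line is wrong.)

Line 3

Line 1: dew (1), now (1), unravels (3) → 5 ✓
Line 2: four (1), wanderer (3), at (1), five (1), wolf (1) → 7 ✓
Line 3: bone (1), to (1), pale (1), eye (1) → 4 (expected 5)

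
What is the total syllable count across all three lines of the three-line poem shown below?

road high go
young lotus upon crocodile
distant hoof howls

15

Line 1: "road high go": 1+1+1 = 3
Line 2: "young lotus upon crocodile": 1+2+2+3 = 8
Line 3: "distant hoof howls": 2+1+1 = 4
Total: 3 + 8 + 4 = 15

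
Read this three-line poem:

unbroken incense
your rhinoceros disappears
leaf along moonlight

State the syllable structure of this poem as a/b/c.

5/8/5

Line 1: "unbroken incense": 3+2 = 5
Line 2: "your rhinoceros disappears": 1+4+3 = 8
Line 3: "leaf along moonlight": 1+2+2 = 5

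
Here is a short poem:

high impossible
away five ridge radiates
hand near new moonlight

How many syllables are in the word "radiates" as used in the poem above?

3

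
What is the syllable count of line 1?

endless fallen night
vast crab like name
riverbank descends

5

Line 1: endless(2) + fallen(2) + night(1) = 5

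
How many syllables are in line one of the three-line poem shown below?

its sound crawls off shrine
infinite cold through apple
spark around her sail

5

Line one: "its sound crawls off shrine": 1+1+1+1+1 = 5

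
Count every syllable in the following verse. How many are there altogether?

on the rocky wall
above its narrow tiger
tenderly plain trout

17

Line 1: on (1), the (1), rocky (2), wall (1) → 5
Line 2: above (2), its (1), narrow (2), tiger (2) → 7
Line 3: tenderly (3), plain (1), trout (1) → 5
Total: 5 + 7 + 5 = 17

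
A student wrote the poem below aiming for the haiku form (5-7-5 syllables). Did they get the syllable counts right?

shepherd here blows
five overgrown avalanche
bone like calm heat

No

Line 1: shepherd (2), here (1), blows (1) → 4 (expected 5)
Line 2: five (1), overgrown (3), avalanche (3) → 7 ✓
Line 3: bone (1), like (1), calm (1), heat (1) → 4 (expected 5)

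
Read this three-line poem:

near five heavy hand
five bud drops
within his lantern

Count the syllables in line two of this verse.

3

Line two: five(1) + bud(1) + drops(1) = 3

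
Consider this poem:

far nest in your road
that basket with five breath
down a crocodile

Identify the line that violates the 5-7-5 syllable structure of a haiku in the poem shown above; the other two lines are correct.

The second line

Line 1: "far nest in your road": 1+1+1+1+1 = 5 ✓
Line 2: "that basket with five breath": 1+2+1+1+1 = 6 (expected 7)
Line 3: "down a crocodile": 1+1+3 = 5 ✓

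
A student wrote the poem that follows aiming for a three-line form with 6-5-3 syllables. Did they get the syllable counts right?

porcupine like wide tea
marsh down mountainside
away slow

Line 1: porcupine(3) + like(1) + wide(1) + tea(1) = 6 ✓
Line 2: marsh(1) + down(1) + mountainside(3) = 5 ✓
Line 3: away(2) + slow(1) = 3 ✓

Yes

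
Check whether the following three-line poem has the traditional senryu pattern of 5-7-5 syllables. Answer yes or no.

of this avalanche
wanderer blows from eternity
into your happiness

Line 1: "of this avalanche": 1+1+3 = 5 ✓
Line 2: "wanderer blows from eternity": 3+1+1+4 = 9 (expected 7)
Line 3: "into your happiness": 2+1+3 = 6 (expected 5)

No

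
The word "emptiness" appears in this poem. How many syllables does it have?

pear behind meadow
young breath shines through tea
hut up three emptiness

3

"emptiness" has 3 syllables.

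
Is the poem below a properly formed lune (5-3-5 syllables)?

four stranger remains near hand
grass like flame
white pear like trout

No

Line 1: four (1), stranger (2), remains (2), near (1), hand (1) → 7 (expected 5)
Line 2: grass (1), like (1), flame (1) → 3 ✓
Line 3: white (1), pear (1), like (1), trout (1) → 4 (expected 5)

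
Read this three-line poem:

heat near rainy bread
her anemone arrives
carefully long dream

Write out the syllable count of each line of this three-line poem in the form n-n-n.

Line 1: heat(1) + near(1) + rainy(2) + bread(1) = 5
Line 2: her(1) + anemone(4) + arrives(2) = 7
Line 3: carefully(3) + long(1) + dream(1) = 5

5-7-5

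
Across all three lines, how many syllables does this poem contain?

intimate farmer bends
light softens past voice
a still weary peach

Line 1: "intimate farmer bends": 3+2+1 = 6
Line 2: "light softens past voice": 1+2+1+1 = 5
Line 3: "a still weary peach": 1+1+2+1 = 5
Total: 6 + 5 + 5 = 16

16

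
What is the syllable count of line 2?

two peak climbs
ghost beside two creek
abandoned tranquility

Line 2: "ghost beside two creek": 1+2+1+1 = 5

5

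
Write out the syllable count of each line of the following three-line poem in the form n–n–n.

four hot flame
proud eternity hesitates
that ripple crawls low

Line 1: "four hot flame": 1+1+1 = 3
Line 2: "proud eternity hesitates": 1+4+3 = 8
Line 3: "that ripple crawls low": 1+2+1+1 = 5

3–8–5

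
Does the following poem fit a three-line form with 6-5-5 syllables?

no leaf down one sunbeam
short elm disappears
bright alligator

Line 1: no (1), leaf (1), down (1), one (1), sunbeam (2) → 6 ✓
Line 2: short (1), elm (1), disappears (3) → 5 ✓
Line 3: bright (1), alligator (4) → 5 ✓

Yes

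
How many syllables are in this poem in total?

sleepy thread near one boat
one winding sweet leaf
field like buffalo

16

Line 1: sleepy (2), thread (1), near (1), one (1), boat (1) → 6
Line 2: one (1), winding (2), sweet (1), leaf (1) → 5
Line 3: field (1), like (1), buffalo (3) → 5
Total: 6 + 5 + 5 = 16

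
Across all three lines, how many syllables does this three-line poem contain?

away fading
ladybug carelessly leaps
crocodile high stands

16

Line 1: away(2) + fading(2) = 4
Line 2: ladybug(3) + carelessly(3) + leaps(1) = 7
Line 3: crocodile(3) + high(1) + stands(1) = 5
Total: 4 + 7 + 5 = 16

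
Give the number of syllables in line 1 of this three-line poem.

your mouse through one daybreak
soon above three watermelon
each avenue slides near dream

Line 1: "your mouse through one daybreak": 1+1+1+1+2 = 6

6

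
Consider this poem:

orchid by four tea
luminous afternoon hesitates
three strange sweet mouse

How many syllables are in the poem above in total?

Line 1: orchid(2) + by(1) + four(1) + tea(1) = 5
Line 2: luminous(3) + afternoon(3) + hesitates(3) = 9
Line 3: three(1) + strange(1) + sweet(1) + mouse(1) = 4
Total: 5 + 9 + 4 = 18

18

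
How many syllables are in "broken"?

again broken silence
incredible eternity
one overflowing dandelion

2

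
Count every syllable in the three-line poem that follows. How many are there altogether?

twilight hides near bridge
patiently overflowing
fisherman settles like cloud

19

Line 1: "twilight hides near bridge": 2+1+1+1 = 5
Line 2: "patiently overflowing": 3+4 = 7
Line 3: "fisherman settles like cloud": 3+2+1+1 = 7
Total: 5 + 7 + 7 = 19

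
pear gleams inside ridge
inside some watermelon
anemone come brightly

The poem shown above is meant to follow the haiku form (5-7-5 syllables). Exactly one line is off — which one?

The third line

Line 1: pear (1), gleams (1), inside (2), ridge (1) → 5 ✓
Line 2: inside (2), some (1), watermelon (4) → 7 ✓
Line 3: anemone (4), come (1), brightly (2) → 7 (expected 5)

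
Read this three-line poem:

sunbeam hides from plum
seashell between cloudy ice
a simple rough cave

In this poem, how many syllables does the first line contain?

The first line: "sunbeam hides from plum": 2+1+1+1 = 5

5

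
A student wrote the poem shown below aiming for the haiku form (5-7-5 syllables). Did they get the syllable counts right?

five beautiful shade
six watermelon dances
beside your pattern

Line 1: five(1) + beautiful(3) + shade(1) = 5 ✓
Line 2: six(1) + watermelon(4) + dances(2) = 7 ✓
Line 3: beside(2) + your(1) + pattern(2) = 5 ✓

Yes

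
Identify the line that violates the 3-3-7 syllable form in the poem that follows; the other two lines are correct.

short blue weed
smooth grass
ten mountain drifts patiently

The second line

Line 1: short(1) + blue(1) + weed(1) = 3 ✓
Line 2: smooth(1) + grass(1) = 2 (expected 3)
Line 3: ten(1) + mountain(2) + drifts(1) + patiently(3) = 7 ✓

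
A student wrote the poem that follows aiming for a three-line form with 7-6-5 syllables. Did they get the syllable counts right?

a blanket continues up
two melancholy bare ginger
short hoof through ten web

Line 1: a(1) + blanket(2) + continues(3) + up(1) = 7 ✓
Line 2: two(1) + melancholy(4) + bare(1) + ginger(2) = 8 (expected 6)
Line 3: short(1) + hoof(1) + through(1) + ten(1) + web(1) = 5 ✓

No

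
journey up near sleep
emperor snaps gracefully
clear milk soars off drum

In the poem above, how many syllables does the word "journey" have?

2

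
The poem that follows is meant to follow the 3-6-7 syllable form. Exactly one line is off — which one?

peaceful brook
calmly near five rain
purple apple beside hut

The second line

Line 1: "peaceful brook": 2+1 = 3 ✓
Line 2: "calmly near five rain": 2+1+1+1 = 5 (expected 6)
Line 3: "purple apple beside hut": 2+2+2+1 = 7 ✓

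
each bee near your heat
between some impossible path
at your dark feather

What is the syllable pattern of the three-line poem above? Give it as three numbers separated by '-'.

5-8-5

Line 1: "each bee near your heat": 1+1+1+1+1 = 5
Line 2: "between some impossible path": 2+1+4+1 = 8
Line 3: "at your dark feather": 1+1+1+2 = 5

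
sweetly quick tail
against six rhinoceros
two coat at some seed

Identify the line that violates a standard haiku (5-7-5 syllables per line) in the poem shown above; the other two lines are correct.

Line 1: sweetly(2) + quick(1) + tail(1) = 4 (expected 5)
Line 2: against(2) + six(1) + rhinoceros(4) = 7 ✓
Line 3: two(1) + coat(1) + at(1) + some(1) + seed(1) = 5 ✓

The first line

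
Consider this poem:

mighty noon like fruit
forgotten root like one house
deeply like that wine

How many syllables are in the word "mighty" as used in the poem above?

2

"mighty" has 2 syllables.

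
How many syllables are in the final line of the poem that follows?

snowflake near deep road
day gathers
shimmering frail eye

5

The final line: shimmering(3) + frail(1) + eye(1) = 5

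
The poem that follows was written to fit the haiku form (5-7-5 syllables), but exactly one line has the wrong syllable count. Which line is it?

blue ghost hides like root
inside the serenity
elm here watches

Line 3

Line 1: "blue ghost hides like root": 1+1+1+1+1 = 5 ✓
Line 2: "inside the serenity": 2+1+4 = 7 ✓
Line 3: "elm here watches": 1+1+2 = 4 (expected 5)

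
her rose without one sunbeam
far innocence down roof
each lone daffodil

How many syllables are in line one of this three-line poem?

Line one: her(1) + rose(1) + without(2) + one(1) + sunbeam(2) = 7

7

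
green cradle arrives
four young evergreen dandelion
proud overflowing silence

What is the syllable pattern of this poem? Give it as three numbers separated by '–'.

5–9–7

Line 1: green (1), cradle (2), arrives (2) → 5
Line 2: four (1), young (1), evergreen (3), dandelion (4) → 9
Line 3: proud (1), overflowing (4), silence (2) → 7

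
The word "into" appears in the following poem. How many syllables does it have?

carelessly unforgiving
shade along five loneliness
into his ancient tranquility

"into" has 2 syllables.

2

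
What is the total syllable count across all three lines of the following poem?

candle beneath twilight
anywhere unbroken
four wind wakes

15

Line 1: "candle beneath twilight": 2+2+2 = 6
Line 2: "anywhere unbroken": 3+3 = 6
Line 3: "four wind wakes": 1+1+1 = 3
Total: 6 + 6 + 3 = 15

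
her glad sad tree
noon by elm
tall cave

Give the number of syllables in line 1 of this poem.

4

Line 1: "her glad sad tree": 1+1+1+1 = 4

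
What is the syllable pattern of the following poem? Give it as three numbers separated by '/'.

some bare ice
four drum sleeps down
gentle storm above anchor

Line 1: "some bare ice": 1+1+1 = 3
Line 2: "four drum sleeps down": 1+1+1+1 = 4
Line 3: "gentle storm above anchor": 2+1+2+2 = 7

3/4/7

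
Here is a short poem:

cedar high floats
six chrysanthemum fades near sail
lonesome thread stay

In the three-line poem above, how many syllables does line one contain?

4

Line one: cedar (2), high (1), floats (1) → 4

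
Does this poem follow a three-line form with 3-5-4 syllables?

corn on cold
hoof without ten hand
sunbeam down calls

Yes

Line 1: corn(1) + on(1) + cold(1) = 3 ✓
Line 2: hoof(1) + without(2) + ten(1) + hand(1) = 5 ✓
Line 3: sunbeam(2) + down(1) + calls(1) = 4 ✓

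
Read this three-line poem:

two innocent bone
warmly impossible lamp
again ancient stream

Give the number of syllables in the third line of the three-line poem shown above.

The third line: "again ancient stream": 2+2+1 = 5

5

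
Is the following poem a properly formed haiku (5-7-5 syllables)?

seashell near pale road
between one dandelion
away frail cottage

Yes

Line 1: "seashell near pale road": 2+1+1+1 = 5 ✓
Line 2: "between one dandelion": 2+1+4 = 7 ✓
Line 3: "away frail cottage": 2+1+2 = 5 ✓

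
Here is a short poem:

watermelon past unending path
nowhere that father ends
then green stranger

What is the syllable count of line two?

Line two: "nowhere that father ends": 2+1+2+1 = 6

6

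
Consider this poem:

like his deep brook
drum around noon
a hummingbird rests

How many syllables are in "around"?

2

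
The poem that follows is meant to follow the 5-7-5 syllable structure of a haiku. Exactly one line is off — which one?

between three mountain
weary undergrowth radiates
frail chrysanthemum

The second line

Line 1: between(2) + three(1) + mountain(2) = 5 ✓
Line 2: weary(2) + undergrowth(3) + radiates(3) = 8 (expected 7)
Line 3: frail(1) + chrysanthemum(4) = 5 ✓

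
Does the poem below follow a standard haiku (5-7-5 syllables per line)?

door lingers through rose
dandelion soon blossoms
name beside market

Yes

Line 1: door(1) + lingers(2) + through(1) + rose(1) = 5 ✓
Line 2: dandelion(4) + soon(1) + blossoms(2) = 7 ✓
Line 3: name(1) + beside(2) + market(2) = 5 ✓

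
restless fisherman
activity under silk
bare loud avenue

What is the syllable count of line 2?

Line 2: activity (4), under (2), silk (1) → 7

7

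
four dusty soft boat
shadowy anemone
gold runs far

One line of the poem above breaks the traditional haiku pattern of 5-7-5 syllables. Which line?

The third line

Line 1: four(1) + dusty(2) + soft(1) + boat(1) = 5 ✓
Line 2: shadowy(3) + anemone(4) = 7 ✓
Line 3: gold(1) + runs(1) + far(1) = 3 (expected 5)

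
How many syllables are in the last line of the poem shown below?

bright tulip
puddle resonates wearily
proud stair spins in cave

The last line: proud(1) + stair(1) + spins(1) + in(1) + cave(1) = 5

5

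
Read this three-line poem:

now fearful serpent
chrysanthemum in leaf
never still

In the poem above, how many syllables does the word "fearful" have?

"fearful" has 2 syllables.

2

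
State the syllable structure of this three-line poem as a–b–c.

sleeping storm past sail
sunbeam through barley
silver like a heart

5–5–5

Line 1: sleeping(2) + storm(1) + past(1) + sail(1) = 5
Line 2: sunbeam(2) + through(1) + barley(2) = 5
Line 3: silver(2) + like(1) + a(1) + heart(1) = 5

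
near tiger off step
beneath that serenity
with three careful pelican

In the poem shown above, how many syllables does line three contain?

7

Line three: with(1) + three(1) + careful(2) + pelican(3) = 7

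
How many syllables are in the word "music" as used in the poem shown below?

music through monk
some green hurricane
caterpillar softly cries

"music" has 2 syllables.

2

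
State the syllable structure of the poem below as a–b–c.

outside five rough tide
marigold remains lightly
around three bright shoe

Line 1: outside (2), five (1), rough (1), tide (1) → 5
Line 2: marigold (3), remains (2), lightly (2) → 7
Line 3: around (2), three (1), bright (1), shoe (1) → 5

5–7–5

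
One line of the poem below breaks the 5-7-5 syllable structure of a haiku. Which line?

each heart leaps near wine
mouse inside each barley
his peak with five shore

Line 1: each (1), heart (1), leaps (1), near (1), wine (1) → 5 ✓
Line 2: mouse (1), inside (2), each (1), barley (2) → 6 (expected 7)
Line 3: his (1), peak (1), with (1), five (1), shore (1) → 5 ✓

The second line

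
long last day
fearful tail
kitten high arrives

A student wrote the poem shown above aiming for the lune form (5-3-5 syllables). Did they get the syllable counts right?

Line 1: long(1) + last(1) + day(1) = 3 (expected 5)
Line 2: fearful(2) + tail(1) = 3 ✓
Line 3: kitten(2) + high(1) + arrives(2) = 5 ✓

No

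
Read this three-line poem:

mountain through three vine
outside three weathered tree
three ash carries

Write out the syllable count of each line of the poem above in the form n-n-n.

Line 1: mountain (2), through (1), three (1), vine (1) → 5
Line 2: outside (2), three (1), weathered (2), tree (1) → 6
Line 3: three (1), ash (1), carries (2) → 4

5-6-4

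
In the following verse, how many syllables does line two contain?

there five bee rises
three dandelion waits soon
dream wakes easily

Line two: "three dandelion waits soon": 1+4+1+1 = 7

7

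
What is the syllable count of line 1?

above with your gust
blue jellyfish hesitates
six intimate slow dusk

5

Line 1: above(2) + with(1) + your(1) + gust(1) = 5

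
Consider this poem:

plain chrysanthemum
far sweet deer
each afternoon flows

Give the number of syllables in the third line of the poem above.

5

The third line: "each afternoon flows": 1+3+1 = 5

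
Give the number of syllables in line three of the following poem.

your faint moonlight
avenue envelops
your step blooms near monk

Line three: "your step blooms near monk": 1+1+1+1+1 = 5

5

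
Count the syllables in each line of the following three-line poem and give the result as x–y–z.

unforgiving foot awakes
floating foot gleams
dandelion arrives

7–4–6

Line 1: unforgiving (4), foot (1), awakes (2) → 7
Line 2: floating (2), foot (1), gleams (1) → 4
Line 3: dandelion (4), arrives (2) → 6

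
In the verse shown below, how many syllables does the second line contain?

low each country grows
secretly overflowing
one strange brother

The second line: "secretly overflowing": 3+4 = 7

7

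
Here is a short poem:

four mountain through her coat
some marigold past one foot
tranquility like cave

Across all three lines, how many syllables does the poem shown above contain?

19

Line 1: four (1), mountain (2), through (1), her (1), coat (1) → 6
Line 2: some (1), marigold (3), past (1), one (1), foot (1) → 7
Line 3: tranquility (4), like (1), cave (1) → 6
Total: 6 + 7 + 6 = 19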